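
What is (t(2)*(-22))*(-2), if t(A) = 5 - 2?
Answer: 132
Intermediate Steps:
t(A) = 3
(t(2)*(-22))*(-2) = (3*(-22))*(-2) = -66*(-2) = 132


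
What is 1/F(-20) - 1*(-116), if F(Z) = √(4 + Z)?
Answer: 116 - I/4 ≈ 116.0 - 0.25*I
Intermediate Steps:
1/F(-20) - 1*(-116) = 1/(√(4 - 20)) - 1*(-116) = 1/(√(-16)) + 116 = 1/(4*I) + 116 = -I/4 + 116 = 116 - I/4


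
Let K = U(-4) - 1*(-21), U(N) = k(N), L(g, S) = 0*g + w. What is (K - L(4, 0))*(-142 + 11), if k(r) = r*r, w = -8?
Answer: -5895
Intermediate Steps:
k(r) = r**2
L(g, S) = -8 (L(g, S) = 0*g - 8 = 0 - 8 = -8)
U(N) = N**2
K = 37 (K = (-4)**2 - 1*(-21) = 16 + 21 = 37)
(K - L(4, 0))*(-142 + 11) = (37 - 1*(-8))*(-142 + 11) = (37 + 8)*(-131) = 45*(-131) = -5895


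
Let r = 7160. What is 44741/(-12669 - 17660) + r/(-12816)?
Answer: -98819537/48587058 ≈ -2.0339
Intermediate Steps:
44741/(-12669 - 17660) + r/(-12816) = 44741/(-12669 - 17660) + 7160/(-12816) = 44741/(-30329) + 7160*(-1/12816) = 44741*(-1/30329) - 895/1602 = -44741/30329 - 895/1602 = -98819537/48587058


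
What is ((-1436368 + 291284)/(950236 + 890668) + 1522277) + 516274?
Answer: 938193886255/460226 ≈ 2.0386e+6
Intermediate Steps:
((-1436368 + 291284)/(950236 + 890668) + 1522277) + 516274 = (-1145084/1840904 + 1522277) + 516274 = (-1145084*1/1840904 + 1522277) + 516274 = (-286271/460226 + 1522277) + 516274 = 700591168331/460226 + 516274 = 938193886255/460226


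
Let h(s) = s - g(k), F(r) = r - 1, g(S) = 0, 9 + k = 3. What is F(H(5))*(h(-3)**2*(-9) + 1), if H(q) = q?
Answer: -320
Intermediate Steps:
k = -6 (k = -9 + 3 = -6)
F(r) = -1 + r
h(s) = s (h(s) = s - 1*0 = s + 0 = s)
F(H(5))*(h(-3)**2*(-9) + 1) = (-1 + 5)*((-3)**2*(-9) + 1) = 4*(9*(-9) + 1) = 4*(-81 + 1) = 4*(-80) = -320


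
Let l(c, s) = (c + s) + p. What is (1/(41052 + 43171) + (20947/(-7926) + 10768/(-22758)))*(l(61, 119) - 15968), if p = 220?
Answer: 61413313581888856/1266011415957 ≈ 48509.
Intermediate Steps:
l(c, s) = 220 + c + s (l(c, s) = (c + s) + 220 = 220 + c + s)
(1/(41052 + 43171) + (20947/(-7926) + 10768/(-22758)))*(l(61, 119) - 15968) = (1/(41052 + 43171) + (20947/(-7926) + 10768/(-22758)))*((220 + 61 + 119) - 15968) = (1/84223 + (20947*(-1/7926) + 10768*(-1/22758)))*(400 - 15968) = (1/84223 + (-20947/7926 - 5384/11379))*(-15568) = (1/84223 - 93676499/30063318)*(-15568) = -7889685711959/2532022831914*(-15568) = 61413313581888856/1266011415957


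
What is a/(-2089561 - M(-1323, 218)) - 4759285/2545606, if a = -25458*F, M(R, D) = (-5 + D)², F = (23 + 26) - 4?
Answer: -103492409077/77638437394 ≈ -1.3330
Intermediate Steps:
F = 45 (F = 49 - 4 = 45)
a = -1145610 (a = -25458*45 = -1145610)
a/(-2089561 - M(-1323, 218)) - 4759285/2545606 = -1145610/(-2089561 - (-5 + 218)²) - 4759285/2545606 = -1145610/(-2089561 - 1*213²) - 4759285*1/2545606 = -1145610/(-2089561 - 1*45369) - 4759285/2545606 = -1145610/(-2089561 - 45369) - 4759285/2545606 = -1145610/(-2134930) - 4759285/2545606 = -1145610*(-1/2134930) - 4759285/2545606 = 114561/213493 - 4759285/2545606 = -103492409077/77638437394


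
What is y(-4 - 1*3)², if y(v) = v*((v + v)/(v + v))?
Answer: 49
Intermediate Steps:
y(v) = v (y(v) = v*((2*v)/((2*v))) = v*((2*v)*(1/(2*v))) = v*1 = v)
y(-4 - 1*3)² = (-4 - 1*3)² = (-4 - 3)² = (-7)² = 49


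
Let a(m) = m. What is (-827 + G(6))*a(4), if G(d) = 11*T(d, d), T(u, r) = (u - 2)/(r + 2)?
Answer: -3286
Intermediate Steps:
T(u, r) = (-2 + u)/(2 + r)
G(d) = 11*(-2 + d)/(2 + d) (G(d) = 11*((-2 + d)/(2 + d)) = 11*(-2 + d)/(2 + d))
(-827 + G(6))*a(4) = (-827 + 11*(-2 + 6)/(2 + 6))*4 = (-827 + 11*4/8)*4 = (-827 + 11*(1/8)*4)*4 = (-827 + 11/2)*4 = -1643/2*4 = -3286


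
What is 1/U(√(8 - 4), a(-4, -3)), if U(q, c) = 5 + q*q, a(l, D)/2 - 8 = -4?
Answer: ⅑ ≈ 0.11111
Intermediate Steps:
a(l, D) = 8 (a(l, D) = 16 + 2*(-4) = 16 - 8 = 8)
U(q, c) = 5 + q²
1/U(√(8 - 4), a(-4, -3)) = 1/(5 + (√(8 - 4))²) = 1/(5 + (√4)²) = 1/(5 + 2²) = 1/(5 + 4) = 1/9 = ⅑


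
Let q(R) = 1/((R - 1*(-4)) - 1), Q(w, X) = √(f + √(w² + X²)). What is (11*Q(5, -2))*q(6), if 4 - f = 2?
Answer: 11*√(2 + √29)/9 ≈ 3.3215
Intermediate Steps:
f = 2 (f = 4 - 1*2 = 4 - 2 = 2)
Q(w, X) = √(2 + √(X² + w²)) (Q(w, X) = √(2 + √(w² + X²)) = √(2 + √(X² + w²)))
q(R) = 1/(3 + R) (q(R) = 1/((R + 4) - 1) = 1/((4 + R) - 1) = 1/(3 + R))
(11*Q(5, -2))*q(6) = (11*√(2 + √((-2)² + 5²)))/(3 + 6) = (11*√(2 + √(4 + 25)))/9 = (11*√(2 + √29))*(⅑) = 11*√(2 + √29)/9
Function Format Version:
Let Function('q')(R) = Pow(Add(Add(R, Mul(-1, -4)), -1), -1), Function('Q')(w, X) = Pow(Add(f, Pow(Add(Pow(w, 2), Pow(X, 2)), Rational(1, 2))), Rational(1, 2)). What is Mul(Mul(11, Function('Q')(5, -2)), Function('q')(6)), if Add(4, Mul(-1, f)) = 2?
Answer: Mul(Rational(11, 9), Pow(Add(2, Pow(29, Rational(1, 2))), Rational(1, 2))) ≈ 3.3215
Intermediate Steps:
f = 2 (f = Add(4, Mul(-1, 2)) = Add(4, -2) = 2)
Function('Q')(w, X) = Pow(Add(2, Pow(Add(Pow(X, 2), Pow(w, 2)), Rational(1, 2))), Rational(1, 2)) (Function('Q')(w, X) = Pow(Add(2, Pow(Add(Pow(w, 2), Pow(X, 2)), Rational(1, 2))), Rational(1, 2)) = Pow(Add(2, Pow(Add(Pow(X, 2), Pow(w, 2)), Rational(1, 2))), Rational(1, 2)))
Function('q')(R) = Pow(Add(3, R), -1) (Function('q')(R) = Pow(Add(Add(R, 4), -1), -1) = Pow(Add(Add(4, R), -1), -1) = Pow(Add(3, R), -1))
Mul(Mul(11, Function('Q')(5, -2)), Function('q')(6)) = Mul(Mul(11, Pow(Add(2, Pow(Add(Pow(-2, 2), Pow(5, 2)), Rational(1, 2))), Rational(1, 2))), Pow(Add(3, 6), -1)) = Mul(Mul(11, Pow(Add(2, Pow(Add(4, 25), Rational(1, 2))), Rational(1, 2))), Pow(9, -1)) = Mul(Mul(11, Pow(Add(2, Pow(29, Rational(1, 2))), Rational(1, 2))), Rational(1, 9)) = Mul(Rational(11, 9), Pow(Add(2, Pow(29, Rational(1, 2))), Rational(1, 2)))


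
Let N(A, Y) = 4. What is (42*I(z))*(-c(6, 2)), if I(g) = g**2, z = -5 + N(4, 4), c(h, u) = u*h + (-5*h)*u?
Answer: 2016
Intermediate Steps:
c(h, u) = -4*h*u (c(h, u) = h*u - 5*h*u = -4*h*u)
z = -1 (z = -5 + 4 = -1)
(42*I(z))*(-c(6, 2)) = (42*(-1)**2)*(-(-4)*6*2) = (42*1)*(-1*(-48)) = 42*48 = 2016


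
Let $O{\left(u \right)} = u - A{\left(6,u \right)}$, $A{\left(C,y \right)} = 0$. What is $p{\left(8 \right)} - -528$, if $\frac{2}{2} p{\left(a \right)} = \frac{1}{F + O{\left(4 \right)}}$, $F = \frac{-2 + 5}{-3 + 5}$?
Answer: $\frac{5810}{11} \approx 528.18$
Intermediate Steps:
$F = \frac{3}{2} \approx 1.5$
$O{\left(u \right)} = u$ ($O{\left(u \right)} = u - 0 = u + 0 = u$)
$p{\left(a \right)} = \frac{2}{11}$ ($p{\left(a \right)} = \frac{1}{\frac{3}{2} + 4} = \frac{1}{\frac{11}{2}} = \frac{2}{11}$)
$p{\left(8 \right)} - -528 = \frac{2}{11} - -528 = \frac{2}{11} + 528 = \frac{5810}{11}$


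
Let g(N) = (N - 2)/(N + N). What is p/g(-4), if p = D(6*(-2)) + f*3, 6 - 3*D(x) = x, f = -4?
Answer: -8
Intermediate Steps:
g(N) = (-2 + N)/(2*N) (g(N) = (-2 + N)/((2*N)) = (-2 + N)*(1/(2*N)) = (-2 + N)/(2*N))
D(x) = 2 - x/3
p = -6 (p = (2 - 2*(-2)) - 4*3 = (2 - ⅓*(-12)) - 12 = (2 + 4) - 12 = 6 - 12 = -6)
p/g(-4) = -6/((½)*(-2 - 4)/(-4)) = -6/((½)*(-¼)*(-6)) = -6/(¾) = (4/3)*(-6) = -8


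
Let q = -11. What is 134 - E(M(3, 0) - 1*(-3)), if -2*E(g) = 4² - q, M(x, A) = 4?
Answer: 295/2 ≈ 147.50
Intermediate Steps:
E(g) = -27/2 (E(g) = -(4² - 1*(-11))/2 = -(16 + 11)/2 = -½*27 = -27/2)
134 - E(M(3, 0) - 1*(-3)) = 134 - 1*(-27/2) = 134 + 27/2 = 295/2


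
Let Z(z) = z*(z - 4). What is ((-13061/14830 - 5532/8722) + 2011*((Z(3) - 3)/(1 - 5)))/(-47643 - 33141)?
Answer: -97495013047/2612297262960 ≈ -0.037322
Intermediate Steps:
Z(z) = z*(-4 + z)
((-13061/14830 - 5532/8722) + 2011*((Z(3) - 3)/(1 - 5)))/(-47643 - 33141) = ((-13061/14830 - 5532/8722) + 2011*((3*(-4 + 3) - 3)/(1 - 5)))/(-47643 - 33141) = ((-13061*1/14830 - 5532*1/8722) + 2011*((3*(-1) - 3)/(-4)))/(-80784) = ((-13061/14830 - 2766/4361) + 2011*((-3 - 3)*(-1/4)))*(-1/80784) = (-97978801/64673630 + 2011*(-6*(-1/4)))*(-1/80784) = (-97978801/64673630 + 2011*(3/2))*(-1/80784) = (-97978801/64673630 + 6033/2)*(-1/80784) = (97495013047/32336815)*(-1/80784) = -97495013047/2612297262960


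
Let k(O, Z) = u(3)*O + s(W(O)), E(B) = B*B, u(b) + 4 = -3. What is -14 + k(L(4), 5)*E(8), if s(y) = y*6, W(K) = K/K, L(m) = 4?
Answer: -1422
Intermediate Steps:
u(b) = -7 (u(b) = -4 - 3 = -7)
E(B) = B²
W(K) = 1
s(y) = 6*y
k(O, Z) = 6 - 7*O (k(O, Z) = -7*O + 6*1 = -7*O + 6 = 6 - 7*O)
-14 + k(L(4), 5)*E(8) = -14 + (6 - 7*4)*8² = -14 + (6 - 28)*64 = -14 - 22*64 = -14 - 1408 = -1422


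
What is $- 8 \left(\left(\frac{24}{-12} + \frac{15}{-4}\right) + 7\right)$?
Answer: $-10$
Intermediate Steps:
$- 8 \left(\left(\frac{24}{-12} + \frac{15}{-4}\right) + 7\right) = - 8 \left(\left(24 \left(- \frac{1}{12}\right) + 15 \left(- \frac{1}{4}\right)\right) + 7\right) = - 8 \left(\left(-2 - \frac{15}{4}\right) + 7\right) = - 8 \left(- \frac{23}{4} + 7\right) = \left(-8\right) \frac{5}{4} = -10$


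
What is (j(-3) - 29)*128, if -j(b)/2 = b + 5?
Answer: -4224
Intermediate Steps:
j(b) = -10 - 2*b (j(b) = -2*(b + 5) = -2*(5 + b) = -10 - 2*b)
(j(-3) - 29)*128 = ((-10 - 2*(-3)) - 29)*128 = ((-10 + 6) - 29)*128 = (-4 - 29)*128 = -33*128 = -4224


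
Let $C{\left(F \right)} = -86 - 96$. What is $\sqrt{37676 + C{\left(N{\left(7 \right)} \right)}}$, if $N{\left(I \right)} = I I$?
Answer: $3 \sqrt{4166} \approx 193.63$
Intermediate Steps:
$N{\left(I \right)} = I^{2}$
$C{\left(F \right)} = -182$ ($C{\left(F \right)} = -86 - 96 = -182$)
$\sqrt{37676 + C{\left(N{\left(7 \right)} \right)}} = \sqrt{37676 - 182} = \sqrt{37494} = 3 \sqrt{4166}$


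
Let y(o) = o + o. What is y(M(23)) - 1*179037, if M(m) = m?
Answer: -178991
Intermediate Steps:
y(o) = 2*o
y(M(23)) - 1*179037 = 2*23 - 1*179037 = 46 - 179037 = -178991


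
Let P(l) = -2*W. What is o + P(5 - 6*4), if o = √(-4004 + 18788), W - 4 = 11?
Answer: -30 + 8*√231 ≈ 91.589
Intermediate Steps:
W = 15 (W = 4 + 11 = 15)
P(l) = -30 (P(l) = -2*15 = -30)
o = 8*√231 (o = √14784 = 8*√231 ≈ 121.59)
o + P(5 - 6*4) = 8*√231 - 30 = -30 + 8*√231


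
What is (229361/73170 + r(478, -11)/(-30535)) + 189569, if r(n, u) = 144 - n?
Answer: 84710159694493/446849190 ≈ 1.8957e+5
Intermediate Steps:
(229361/73170 + r(478, -11)/(-30535)) + 189569 = (229361/73170 + (144 - 1*478)/(-30535)) + 189569 = (229361*(1/73170) + (144 - 478)*(-1/30535)) + 189569 = (229361/73170 - 334*(-1/30535)) + 189569 = (229361/73170 + 334/30535) + 189569 = 1405595383/446849190 + 189569 = 84710159694493/446849190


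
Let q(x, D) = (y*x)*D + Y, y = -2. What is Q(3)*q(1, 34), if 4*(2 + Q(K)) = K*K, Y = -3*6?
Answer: -43/2 ≈ -21.500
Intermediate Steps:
Y = -18
Q(K) = -2 + K**2/4 (Q(K) = -2 + (K*K)/4 = -2 + K**2/4)
q(x, D) = -18 - 2*D*x (q(x, D) = (-2*x)*D - 18 = -2*D*x - 18 = -18 - 2*D*x)
Q(3)*q(1, 34) = (-2 + (1/4)*3**2)*(-18 - 2*34*1) = (-2 + (1/4)*9)*(-18 - 68) = (-2 + 9/4)*(-86) = (1/4)*(-86) = -43/2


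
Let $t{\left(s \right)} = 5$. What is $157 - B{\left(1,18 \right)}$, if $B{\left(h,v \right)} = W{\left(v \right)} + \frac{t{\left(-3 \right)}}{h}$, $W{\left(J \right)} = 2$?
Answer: $150$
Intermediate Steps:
$B{\left(h,v \right)} = 2 + \frac{5}{h}$
$157 - B{\left(1,18 \right)} = 157 - \left(2 + \frac{5}{1}\right) = 157 - \left(2 + 5 \cdot 1\right) = 157 - \left(2 + 5\right) = 157 - 7 = 150$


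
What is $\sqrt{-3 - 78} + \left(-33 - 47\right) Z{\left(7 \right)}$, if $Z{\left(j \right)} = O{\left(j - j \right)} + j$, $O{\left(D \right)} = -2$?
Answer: $-400 + 9 i \approx -400.0 + 9.0 i$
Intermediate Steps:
$Z{\left(j \right)} = -2 + j$
$\sqrt{-3 - 78} + \left(-33 - 47\right) Z{\left(7 \right)} = \sqrt{-3 - 78} + \left(-33 - 47\right) \left(-2 + 7\right) = \sqrt{-81} + \left(-33 - 47\right) 5 = 9 i - 400 = -400 + 9 i$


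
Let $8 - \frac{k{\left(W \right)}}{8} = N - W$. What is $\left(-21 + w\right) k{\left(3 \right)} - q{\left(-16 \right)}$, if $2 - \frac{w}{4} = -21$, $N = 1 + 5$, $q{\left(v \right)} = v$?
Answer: $2856$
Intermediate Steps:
$N = 6$
$w = 92$ ($w = 8 - -84 = 8 + 84 = 92$)
$k{\left(W \right)} = 16 + 8 W$ ($k{\left(W \right)} = 64 - 8 \left(6 - W\right) = 64 + \left(-48 + 8 W\right) = 16 + 8 W$)
$\left(-21 + w\right) k{\left(3 \right)} - q{\left(-16 \right)} = \left(-21 + 92\right) \left(16 + 8 \cdot 3\right) - -16 = 71 \left(16 + 24\right) + 16 = 71 \cdot 40 + 16 = 2840 + 16 = 2856$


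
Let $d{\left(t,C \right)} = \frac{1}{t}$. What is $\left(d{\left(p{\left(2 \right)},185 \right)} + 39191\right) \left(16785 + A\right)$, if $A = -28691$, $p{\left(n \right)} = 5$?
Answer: $- \frac{2333052136}{5} \approx -4.6661 \cdot 10^{8}$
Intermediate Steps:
$\left(d{\left(p{\left(2 \right)},185 \right)} + 39191\right) \left(16785 + A\right) = \left(\frac{1}{5} + 39191\right) \left(16785 - 28691\right) = \left(\frac{1}{5} + 39191\right) \left(-11906\right) = \frac{195956}{5} \left(-11906\right) = - \frac{2333052136}{5}$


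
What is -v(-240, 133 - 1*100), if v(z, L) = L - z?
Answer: -273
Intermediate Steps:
-v(-240, 133 - 1*100) = -((133 - 1*100) - 1*(-240)) = -((133 - 100) + 240) = -(33 + 240) = -1*273 = -273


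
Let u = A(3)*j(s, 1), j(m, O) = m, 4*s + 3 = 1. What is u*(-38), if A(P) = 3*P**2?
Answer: 513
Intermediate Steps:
s = -1/2 (s = -3/4 + (1/4)*1 = -3/4 + 1/4 = -1/2 ≈ -0.50000)
u = -27/2 (u = (3*3**2)*(-1/2) = (3*9)*(-1/2) = 27*(-1/2) = -27/2 ≈ -13.500)
u*(-38) = -27/2*(-38) = 513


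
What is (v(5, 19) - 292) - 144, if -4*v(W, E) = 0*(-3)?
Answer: -436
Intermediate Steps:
v(W, E) = 0 (v(W, E) = -0*(-3) = -¼*0 = 0)
(v(5, 19) - 292) - 144 = (0 - 292) - 144 = -292 - 144 = -436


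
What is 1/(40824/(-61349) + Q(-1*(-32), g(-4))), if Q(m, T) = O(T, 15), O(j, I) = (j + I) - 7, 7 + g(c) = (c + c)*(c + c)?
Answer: 61349/3946861 ≈ 0.015544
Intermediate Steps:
g(c) = -7 + 4*c² (g(c) = -7 + (c + c)*(c + c) = -7 + (2*c)*(2*c) = -7 + 4*c²)
O(j, I) = -7 + I + j (O(j, I) = (I + j) - 7 = -7 + I + j)
Q(m, T) = 8 + T (Q(m, T) = -7 + 15 + T = 8 + T)
1/(40824/(-61349) + Q(-1*(-32), g(-4))) = 1/(40824/(-61349) + (8 + (-7 + 4*(-4)²))) = 1/(40824*(-1/61349) + (8 + (-7 + 4*16))) = 1/(-40824/61349 + (8 + (-7 + 64))) = 1/(-40824/61349 + (8 + 57)) = 1/(-40824/61349 + 65) = 1/(3946861/61349) = 61349/3946861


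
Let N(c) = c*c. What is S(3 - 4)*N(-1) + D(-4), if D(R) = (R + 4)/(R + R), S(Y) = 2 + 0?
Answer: 2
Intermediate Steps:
S(Y) = 2
N(c) = c**2
D(R) = (4 + R)/(2*R) (D(R) = (4 + R)/((2*R)) = (4 + R)*(1/(2*R)) = (4 + R)/(2*R))
S(3 - 4)*N(-1) + D(-4) = 2*(-1)**2 + (1/2)*(4 - 4)/(-4) = 2*1 + (1/2)*(-1/4)*0 = 2 + 0 = 2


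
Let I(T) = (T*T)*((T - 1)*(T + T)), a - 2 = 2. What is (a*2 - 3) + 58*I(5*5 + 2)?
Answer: 59363933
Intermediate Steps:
a = 4 (a = 2 + 2 = 4)
I(T) = 2*T**3*(-1 + T) (I(T) = T**2*((-1 + T)*(2*T)) = T**2*(2*T*(-1 + T)) = 2*T**3*(-1 + T))
(a*2 - 3) + 58*I(5*5 + 2) = (4*2 - 3) + 58*(2*(5*5 + 2)**3*(-1 + (5*5 + 2))) = (8 - 3) + 58*(2*(25 + 2)**3*(-1 + (25 + 2))) = 5 + 58*(2*27**3*(-1 + 27)) = 5 + 58*(2*19683*26) = 5 + 58*1023516 = 5 + 59363928 = 59363933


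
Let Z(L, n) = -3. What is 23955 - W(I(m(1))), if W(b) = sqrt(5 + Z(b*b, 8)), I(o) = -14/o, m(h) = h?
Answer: 23955 - sqrt(2) ≈ 23954.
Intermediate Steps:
W(b) = sqrt(2) (W(b) = sqrt(5 - 3) = sqrt(2))
23955 - W(I(m(1))) = 23955 - sqrt(2)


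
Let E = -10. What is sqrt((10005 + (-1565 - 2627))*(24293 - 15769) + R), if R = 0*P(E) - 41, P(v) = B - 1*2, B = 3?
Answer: sqrt(49549971) ≈ 7039.2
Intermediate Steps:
P(v) = 1 (P(v) = 3 - 1*2 = 3 - 2 = 1)
R = -41 (R = 0*1 - 41 = 0 - 41 = -41)
sqrt((10005 + (-1565 - 2627))*(24293 - 15769) + R) = sqrt((10005 + (-1565 - 2627))*(24293 - 15769) - 41) = sqrt((10005 - 4192)*8524 - 41) = sqrt(5813*8524 - 41) = sqrt(49550012 - 41) = sqrt(49549971)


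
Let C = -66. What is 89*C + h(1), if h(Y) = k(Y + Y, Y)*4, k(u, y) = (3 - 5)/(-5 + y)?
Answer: -5872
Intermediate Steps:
k(u, y) = -2/(-5 + y)
h(Y) = -8/(-5 + Y) (h(Y) = -2/(-5 + Y)*4 = -8/(-5 + Y))
89*C + h(1) = 89*(-66) - 8/(-5 + 1) = -5874 - 8/(-4) = -5874 - 8*(-¼) = -5874 + 2 = -5872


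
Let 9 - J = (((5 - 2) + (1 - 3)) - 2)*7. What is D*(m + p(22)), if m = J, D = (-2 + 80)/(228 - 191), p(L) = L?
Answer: 2964/37 ≈ 80.108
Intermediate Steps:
D = 78/37 ≈ 2.1081
J = 16 (J = 9 - (((5 - 2) + (1 - 3)) - 2)*7 = 9 - ((3 - 2) - 2)*7 = 9 - (1 - 2)*7 = 9 - (-1)*7 = 9 - 1*(-7) = 9 + 7 = 16)
m = 16
D*(m + p(22)) = 78*(16 + 22)/37 = (78/37)*38 = 2964/37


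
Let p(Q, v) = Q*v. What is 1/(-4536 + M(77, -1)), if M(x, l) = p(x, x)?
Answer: 1/1393 ≈ 0.00071787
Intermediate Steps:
M(x, l) = x**2 (M(x, l) = x*x = x**2)
1/(-4536 + M(77, -1)) = 1/(-4536 + 77**2) = 1/(-4536 + 5929) = 1/1393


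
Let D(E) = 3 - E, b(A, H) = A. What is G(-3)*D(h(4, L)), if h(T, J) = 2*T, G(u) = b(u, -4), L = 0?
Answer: 15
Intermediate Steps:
G(u) = u
G(-3)*D(h(4, L)) = -3*(3 - 2*4) = -3*(3 - 1*8) = -3*(3 - 8) = -3*(-5) = 15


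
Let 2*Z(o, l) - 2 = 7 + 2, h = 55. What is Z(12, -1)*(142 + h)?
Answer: 2167/2 ≈ 1083.5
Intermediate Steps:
Z(o, l) = 11/2 (Z(o, l) = 1 + (7 + 2)/2 = 1 + (½)*9 = 1 + 9/2 = 11/2)
Z(12, -1)*(142 + h) = 11*(142 + 55)/2 = (11/2)*197 = 2167/2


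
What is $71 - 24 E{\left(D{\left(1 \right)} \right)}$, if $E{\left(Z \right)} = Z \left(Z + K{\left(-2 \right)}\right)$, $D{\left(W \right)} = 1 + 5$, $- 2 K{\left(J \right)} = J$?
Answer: $-937$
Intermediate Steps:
$K{\left(J \right)} = - \frac{J}{2}$
$D{\left(W \right)} = 6$
$E{\left(Z \right)} = Z \left(1 + Z\right)$ ($E{\left(Z \right)} = Z \left(Z - -1\right) = Z \left(Z + 1\right) = Z \left(1 + Z\right)$)
$71 - 24 E{\left(D{\left(1 \right)} \right)} = 71 - 24 \cdot 6 \left(1 + 6\right) = 71 - 24 \cdot 6 \cdot 7 = 71 - 1008 = -937$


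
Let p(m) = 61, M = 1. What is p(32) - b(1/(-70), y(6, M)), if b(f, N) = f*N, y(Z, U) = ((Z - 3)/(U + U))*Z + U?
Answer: 428/7 ≈ 61.143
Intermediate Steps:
y(Z, U) = U + Z*(-3 + Z)/(2*U) (y(Z, U) = ((-3 + Z)/((2*U)))*Z + U = ((-3 + Z)*(1/(2*U)))*Z + U = ((-3 + Z)/(2*U))*Z + U = Z*(-3 + Z)/(2*U) + U = U + Z*(-3 + Z)/(2*U))
b(f, N) = N*f
p(32) - b(1/(-70), y(6, M)) = 61 - (1/2)*(6**2 - 3*6 + 2*1**2)/1/(-70) = 61 - (1/2)*1*(36 - 18 + 2*1)*(-1)/70 = 61 - (1/2)*1*(36 - 18 + 2)*(-1)/70 = 61 - (1/2)*1*20*(-1)/70 = 61 - 10*(-1)/70 = 61 - 1*(-1/7) = 61 + 1/7 = 428/7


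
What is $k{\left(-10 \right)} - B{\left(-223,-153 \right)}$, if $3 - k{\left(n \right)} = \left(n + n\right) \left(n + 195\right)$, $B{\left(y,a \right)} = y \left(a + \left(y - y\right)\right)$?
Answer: $-30416$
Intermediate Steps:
$B{\left(y,a \right)} = a y$ ($B{\left(y,a \right)} = y \left(a + 0\right) = y a = a y$)
$k{\left(n \right)} = 3 - 2 n \left(195 + n\right)$ ($k{\left(n \right)} = 3 - \left(n + n\right) \left(n + 195\right) = 3 - 2 n \left(195 + n\right)$)
$k{\left(-10 \right)} - B{\left(-223,-153 \right)} = \left(3 - -3900 - 2 \left(-10\right)^{2}\right) - \left(-153\right) \left(-223\right) = \left(3 + 3900 - 200\right) - 34119 = 3703 - 34119 = -30416$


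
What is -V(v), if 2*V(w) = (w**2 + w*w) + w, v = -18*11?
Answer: -39105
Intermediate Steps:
v = -198
V(w) = w**2 + w/2 (V(w) = ((w**2 + w*w) + w)/2 = ((w**2 + w**2) + w)/2 = (2*w**2 + w)/2 = (w + 2*w**2)/2 = w**2 + w/2)
-V(v) = -(-198)*(1/2 - 198) = -(-198)*(-395)/2 = -1*39105 = -39105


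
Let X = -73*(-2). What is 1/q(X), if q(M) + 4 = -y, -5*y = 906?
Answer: 5/886 ≈ 0.0056433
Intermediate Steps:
y = -906/5 (y = -⅕*906 = -906/5 ≈ -181.20)
X = 146
q(M) = 886/5 (q(M) = -4 - 1*(-906/5) = -4 + 906/5 = 886/5)
1/q(X) = 1/(886/5) = 5/886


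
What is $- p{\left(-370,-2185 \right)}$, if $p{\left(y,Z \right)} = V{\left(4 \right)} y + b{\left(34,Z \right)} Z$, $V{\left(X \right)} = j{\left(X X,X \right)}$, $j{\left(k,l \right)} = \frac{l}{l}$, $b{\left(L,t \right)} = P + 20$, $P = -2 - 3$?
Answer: $33145$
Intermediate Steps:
$P = -5$ ($P = -2 - 3 = -5$)
$b{\left(L,t \right)} = 15$ ($b{\left(L,t \right)} = -5 + 20 = 15$)
$j{\left(k,l \right)} = 1$
$V{\left(X \right)} = 1$
$p{\left(y,Z \right)} = y + 15 Z$ ($p{\left(y,Z \right)} = 1 y + 15 Z = y + 15 Z$)
$- p{\left(-370,-2185 \right)} = - (-370 + 15 \left(-2185\right)) = - (-370 - 32775) = \left(-1\right) \left(-33145\right) = 33145$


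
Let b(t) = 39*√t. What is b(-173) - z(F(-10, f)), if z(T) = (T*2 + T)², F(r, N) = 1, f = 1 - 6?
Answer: -9 + 39*I*√173 ≈ -9.0 + 512.96*I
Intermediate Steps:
f = -5
z(T) = 9*T² (z(T) = (2*T + T)² = (3*T)² = 9*T²)
b(-173) - z(F(-10, f)) = 39*√(-173) - 9*1² = 39*(I*√173) - 9 = 39*I*√173 - 1*9 = 39*I*√173 - 9 = -9 + 39*I*√173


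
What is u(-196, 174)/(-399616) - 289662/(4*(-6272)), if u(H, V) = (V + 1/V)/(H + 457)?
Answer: 1466749960643/127037127168 ≈ 11.546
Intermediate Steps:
u(H, V) = (V + 1/V)/(457 + H)
u(-196, 174)/(-399616) - 289662/(4*(-6272)) = ((1 + 174²)/(174*(457 - 196)))/(-399616) - 289662/(4*(-6272)) = ((1/174)*(1 + 30276)/261)*(-1/399616) - 289662/(-25088) = ((1/174)*(1/261)*30277)*(-1/399616) - 289662*(-1/25088) = (30277/45414)*(-1/399616) + 144831/12544 = -30277/18148161024 + 144831/12544 = 1466749960643/127037127168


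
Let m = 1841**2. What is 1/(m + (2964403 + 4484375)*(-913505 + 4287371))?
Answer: 1/25131182225029 ≈ 3.9791e-14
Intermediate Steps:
m = 3389281
1/(m + (2964403 + 4484375)*(-913505 + 4287371)) = 1/(3389281 + (2964403 + 4484375)*(-913505 + 4287371)) = 1/(3389281 + 7448778*3373866) = 1/(3389281 + 25131178835748) = 1/25131182225029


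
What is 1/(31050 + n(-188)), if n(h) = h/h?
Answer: 1/31051 ≈ 3.2205e-5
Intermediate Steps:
n(h) = 1
1/(31050 + n(-188)) = 1/(31050 + 1) = 1/31051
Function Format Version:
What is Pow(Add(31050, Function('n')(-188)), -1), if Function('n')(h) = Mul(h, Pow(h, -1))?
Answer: Rational(1, 31051) ≈ 3.2205e-5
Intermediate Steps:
Function('n')(h) = 1
Pow(Add(31050, Function('n')(-188)), -1) = Pow(Add(31050, 1), -1) = Pow(31051, -1) = Rational(1, 31051)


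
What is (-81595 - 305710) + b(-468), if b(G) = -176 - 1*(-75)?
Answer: -387406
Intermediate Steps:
b(G) = -101 (b(G) = -176 + 75 = -101)
(-81595 - 305710) + b(-468) = (-81595 - 305710) - 101 = -387305 - 101 = -387406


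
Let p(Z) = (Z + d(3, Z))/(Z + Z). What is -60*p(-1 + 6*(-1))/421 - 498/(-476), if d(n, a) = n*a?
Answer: 76269/100198 ≈ 0.76118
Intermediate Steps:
d(n, a) = a*n
p(Z) = 2 (p(Z) = (Z + Z*3)/(Z + Z) = (Z + 3*Z)/((2*Z)) = (4*Z)*(1/(2*Z)) = 2)
-60*p(-1 + 6*(-1))/421 - 498/(-476) = -60*2/421 - 498/(-476) = -120*1/421 - 498*(-1/476) = -120/421 + 249/238 = 76269/100198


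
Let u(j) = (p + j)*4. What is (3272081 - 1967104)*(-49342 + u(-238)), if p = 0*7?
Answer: -65632513238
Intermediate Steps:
p = 0
u(j) = 4*j (u(j) = (0 + j)*4 = j*4 = 4*j)
(3272081 - 1967104)*(-49342 + u(-238)) = (3272081 - 1967104)*(-49342 + 4*(-238)) = 1304977*(-49342 - 952) = 1304977*(-50294) = -65632513238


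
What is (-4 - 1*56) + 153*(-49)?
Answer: -7557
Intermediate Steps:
(-4 - 1*56) + 153*(-49) = (-4 - 56) - 7497 = -60 - 7497 = -7557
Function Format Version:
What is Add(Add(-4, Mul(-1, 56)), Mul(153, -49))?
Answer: -7557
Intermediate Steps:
Add(Add(-4, Mul(-1, 56)), Mul(153, -49)) = Add(Add(-4, -56), -7497) = Add(-60, -7497) = -7557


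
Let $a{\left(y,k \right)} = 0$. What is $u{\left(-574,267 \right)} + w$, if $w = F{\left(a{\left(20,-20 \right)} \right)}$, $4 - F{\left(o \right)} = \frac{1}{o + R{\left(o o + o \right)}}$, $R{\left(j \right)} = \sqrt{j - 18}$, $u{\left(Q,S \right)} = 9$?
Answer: $13 + \frac{i \sqrt{2}}{6} \approx 13.0 + 0.2357 i$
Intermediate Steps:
$R{\left(j \right)} = \sqrt{-18 + j}$
$F{\left(o \right)} = 4 - \frac{1}{o + \sqrt{-18 + o + o^{2}}}$ ($F{\left(o \right)} = 4 - \frac{1}{o + \sqrt{-18 + \left(o o + o\right)}} = 4 - \frac{1}{o + \sqrt{-18 + \left(o^{2} + o\right)}} = 4 - \frac{1}{o + \sqrt{-18 + \left(o + o^{2}\right)}} = 4 - \frac{1}{o + \sqrt{-18 + o + o^{2}}}$)
$w = - \frac{i \sqrt{2} \left(-1 + 12 i \sqrt{2}\right)}{6}$ ($w = \frac{-1 + 4 \cdot 0 + 4 \sqrt{-18 + 0 \left(1 + 0\right)}}{0 + \sqrt{-18 + 0 \left(1 + 0\right)}} = \frac{-1 + 0 + 4 \sqrt{-18 + 0 \cdot 1}}{0 + \sqrt{-18 + 0 \cdot 1}} = \frac{-1 + 0 + 4 \sqrt{-18 + 0}}{0 + \sqrt{-18 + 0}} = \frac{-1 + 0 + 4 \sqrt{-18}}{0 + \sqrt{-18}} = \frac{-1 + 0 + 4 \cdot 3 i \sqrt{2}}{0 + 3 i \sqrt{2}} = \frac{-1 + 0 + 12 i \sqrt{2}}{3 i \sqrt{2}} = - \frac{i \sqrt{2}}{6} \left(-1 + 12 i \sqrt{2}\right) = - \frac{i \sqrt{2} \left(-1 + 12 i \sqrt{2}\right)}{6} \approx 4.0 + 0.2357 i$)
$u{\left(-574,267 \right)} + w = 9 + \left(4 + \frac{i \sqrt{2}}{6}\right) = 13 + \frac{i \sqrt{2}}{6}$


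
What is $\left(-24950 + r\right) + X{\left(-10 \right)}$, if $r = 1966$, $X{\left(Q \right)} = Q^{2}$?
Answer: $-22884$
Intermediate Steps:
$\left(-24950 + r\right) + X{\left(-10 \right)} = \left(-24950 + 1966\right) + \left(-10\right)^{2} = -22984 + 100 = -22884$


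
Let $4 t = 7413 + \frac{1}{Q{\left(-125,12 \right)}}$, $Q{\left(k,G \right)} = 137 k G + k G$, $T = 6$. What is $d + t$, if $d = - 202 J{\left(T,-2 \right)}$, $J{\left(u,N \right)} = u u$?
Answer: $- \frac{4486725001}{828000} \approx -5418.8$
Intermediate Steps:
$J{\left(u,N \right)} = u^{2}$
$Q{\left(k,G \right)} = 138 G k$ ($Q{\left(k,G \right)} = 137 G k + G k = 138 G k$)
$t = \frac{1534490999}{828000}$ ($t = \frac{7413 + \frac{1}{138 \cdot 12 \left(-125\right)}}{4} = \frac{7413 + \frac{1}{-207000}}{4} = \frac{7413 - \frac{1}{207000}}{4} = \frac{1}{4} \cdot \frac{1534490999}{207000} = \frac{1534490999}{828000} \approx 1853.3$)
$d = -7272$ ($d = - 202 \cdot 6^{2} = \left(-202\right) 36 = -7272$)
$d + t = -7272 + \frac{1534490999}{828000} = - \frac{4486725001}{828000}$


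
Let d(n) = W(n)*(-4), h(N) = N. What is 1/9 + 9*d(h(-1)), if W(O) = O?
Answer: 325/9 ≈ 36.111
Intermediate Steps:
d(n) = -4*n (d(n) = n*(-4) = -4*n)
1/9 + 9*d(h(-1)) = 1/9 + 9*(-4*(-1)) = 1/9 + 9*4 = 1/9 + 36 = 325/9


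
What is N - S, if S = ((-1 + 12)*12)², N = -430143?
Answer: -447567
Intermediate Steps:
S = 17424 (S = (11*12)² = 132² = 17424)
N - S = -430143 - 1*17424 = -430143 - 17424 = -447567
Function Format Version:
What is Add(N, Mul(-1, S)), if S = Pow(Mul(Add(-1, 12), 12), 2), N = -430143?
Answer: -447567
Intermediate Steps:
S = 17424 (S = Pow(Mul(11, 12), 2) = Pow(132, 2) = 17424)
Add(N, Mul(-1, S)) = Add(-430143, Mul(-1, 17424)) = Add(-430143, -17424) = -447567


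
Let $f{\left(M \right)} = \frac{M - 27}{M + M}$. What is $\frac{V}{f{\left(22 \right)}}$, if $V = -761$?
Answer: $\frac{33484}{5} \approx 6696.8$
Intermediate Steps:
$f{\left(M \right)} = \frac{-27 + M}{2 M}$
$\frac{V}{f{\left(22 \right)}} = - \frac{761}{\frac{1}{2} \cdot \frac{1}{22} \left(-27 + 22\right)} = - \frac{761}{\frac{1}{2} \cdot \frac{1}{22} \left(-5\right)} = - \frac{761}{- \frac{5}{44}} = \left(-761\right) \left(- \frac{44}{5}\right) = \frac{33484}{5}$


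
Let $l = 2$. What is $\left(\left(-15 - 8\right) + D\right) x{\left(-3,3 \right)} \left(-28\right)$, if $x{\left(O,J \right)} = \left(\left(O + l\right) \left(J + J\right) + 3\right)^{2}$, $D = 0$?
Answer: $5796$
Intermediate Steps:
$x{\left(O,J \right)} = \left(3 + 2 J \left(2 + O\right)\right)^{2}$ ($x{\left(O,J \right)} = \left(\left(O + 2\right) \left(J + J\right) + 3\right)^{2} = \left(\left(2 + O\right) 2 J + 3\right)^{2} = \left(2 J \left(2 + O\right) + 3\right)^{2} = \left(3 + 2 J \left(2 + O\right)\right)^{2}$)
$\left(\left(-15 - 8\right) + D\right) x{\left(-3,3 \right)} \left(-28\right) = \left(\left(-15 - 8\right) + 0\right) \left(3 + 4 \cdot 3 + 2 \cdot 3 \left(-3\right)\right)^{2} \left(-28\right) = \left(-23 + 0\right) \left(3 + 12 - 18\right)^{2} \left(-28\right) = - 23 \left(-3\right)^{2} \left(-28\right) = \left(-23\right) 9 \left(-28\right) = \left(-207\right) \left(-28\right) = 5796$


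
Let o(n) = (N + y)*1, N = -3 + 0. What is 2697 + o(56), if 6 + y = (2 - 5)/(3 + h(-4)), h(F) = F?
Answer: 2691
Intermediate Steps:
y = -3 (y = -6 + (2 - 5)/(3 - 4) = -6 - 3/(-1) = -6 - 3*(-1) = -6 + 3 = -3)
N = -3
o(n) = -6 (o(n) = (-3 - 3)*1 = -6*1 = -6)
2697 + o(56) = 2697 - 6 = 2691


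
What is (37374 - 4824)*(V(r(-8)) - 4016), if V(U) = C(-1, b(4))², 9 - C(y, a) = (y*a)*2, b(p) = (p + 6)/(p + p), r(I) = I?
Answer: -252832125/2 ≈ -1.2642e+8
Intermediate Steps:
b(p) = (6 + p)/(2*p) (b(p) = (6 + p)/((2*p)) = (6 + p)*(1/(2*p)) = (6 + p)/(2*p))
C(y, a) = 9 - 2*a*y (C(y, a) = 9 - y*a*2 = 9 - a*y*2 = 9 - 2*a*y)
V(U) = 529/4 (V(U) = (9 - 2*(½)*(6 + 4)/4*(-1))² = (9 - 2*(½)*(¼)*10*(-1))² = (9 - 2*5/4*(-1))² = (9 + 5/2)² = (23/2)² = 529/4)
(37374 - 4824)*(V(r(-8)) - 4016) = (37374 - 4824)*(529/4 - 4016) = 32550*(-15535/4) = -252832125/2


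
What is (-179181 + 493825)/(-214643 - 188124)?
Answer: -314644/402767 ≈ -0.78121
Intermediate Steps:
(-179181 + 493825)/(-214643 - 188124) = 314644/(-402767) = 314644*(-1/402767) = -314644/402767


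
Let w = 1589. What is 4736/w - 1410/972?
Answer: 393817/257418 ≈ 1.5299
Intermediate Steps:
4736/w - 1410/972 = 4736/1589 - 1410/972 = 4736*(1/1589) - 1410*1/972 = 4736/1589 - 235/162 = 393817/257418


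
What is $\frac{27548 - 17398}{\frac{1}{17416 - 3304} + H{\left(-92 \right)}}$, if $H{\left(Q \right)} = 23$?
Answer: $\frac{143236800}{324577} \approx 441.3$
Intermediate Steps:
$\frac{27548 - 17398}{\frac{1}{17416 - 3304} + H{\left(-92 \right)}} = \frac{27548 - 17398}{\frac{1}{17416 - 3304} + 23} = \frac{27548 - 17398}{\frac{1}{14112} + 23} = \frac{10150}{\frac{1}{14112} + 23} = \frac{10150}{\frac{324577}{14112}} = 10150 \cdot \frac{14112}{324577} = \frac{143236800}{324577}$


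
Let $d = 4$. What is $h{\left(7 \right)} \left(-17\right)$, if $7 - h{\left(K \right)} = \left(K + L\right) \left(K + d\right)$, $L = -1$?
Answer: $1003$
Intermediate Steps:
$h{\left(K \right)} = 7 - \left(-1 + K\right) \left(4 + K\right)$ ($h{\left(K \right)} = 7 - \left(K - 1\right) \left(K + 4\right) = 7 - \left(-1 + K\right) \left(4 + K\right)$)
$h{\left(7 \right)} \left(-17\right) = \left(11 - 7^{2} - 21\right) \left(-17\right) = \left(11 - 49 - 21\right) \left(-17\right) = \left(-59\right) \left(-17\right) = 1003$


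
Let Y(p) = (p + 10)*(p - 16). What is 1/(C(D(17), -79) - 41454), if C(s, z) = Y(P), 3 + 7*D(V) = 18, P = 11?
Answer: -1/41559 ≈ -2.4062e-5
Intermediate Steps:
D(V) = 15/7 (D(V) = -3/7 + (⅐)*18 = -3/7 + 18/7 = 15/7)
Y(p) = (-16 + p)*(10 + p) (Y(p) = (10 + p)*(-16 + p) = (-16 + p)*(10 + p))
C(s, z) = -105 (C(s, z) = -160 + 11² - 6*11 = -160 + 121 - 66 = -105)
1/(C(D(17), -79) - 41454) = 1/(-105 - 41454) = 1/(-41559) = -1/41559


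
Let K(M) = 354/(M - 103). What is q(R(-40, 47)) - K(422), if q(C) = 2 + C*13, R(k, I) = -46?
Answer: -190478/319 ≈ -597.11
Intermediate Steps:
q(C) = 2 + 13*C
K(M) = 354/(-103 + M)
q(R(-40, 47)) - K(422) = (2 + 13*(-46)) - 354/(-103 + 422) = (2 - 598) - 354/319 = -596 - 354/319 = -190478/319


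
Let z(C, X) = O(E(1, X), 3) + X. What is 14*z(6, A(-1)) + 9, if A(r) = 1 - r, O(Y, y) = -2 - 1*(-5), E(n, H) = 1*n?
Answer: 79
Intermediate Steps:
E(n, H) = n
O(Y, y) = 3 (O(Y, y) = -2 + 5 = 3)
z(C, X) = 3 + X
14*z(6, A(-1)) + 9 = 14*(3 + (1 - 1*(-1))) + 9 = 14*(3 + (1 + 1)) + 9 = 14*(3 + 2) + 9 = 14*5 + 9 = 70 + 9 = 79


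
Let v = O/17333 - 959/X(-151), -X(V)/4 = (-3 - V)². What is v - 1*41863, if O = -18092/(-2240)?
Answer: -2225130223836147/53152684480 ≈ -41863.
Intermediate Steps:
X(V) = -4*(-3 - V)²
O = 4523/560 (O = -18092*(-1/2240) = 4523/560 ≈ 8.0768)
v = 606550093/53152684480 (v = (4523/560)/17333 - 959*(-1/(4*(3 - 151)²)) = (4523/560)*(1/17333) - 959/((-4*(-148)²)) = 4523/9706480 - 959/((-4*21904)) = 4523/9706480 - 959/(-87616) = 4523/9706480 - 959*(-1/87616) = 4523/9706480 + 959/87616 = 606550093/53152684480 ≈ 0.011411)
v - 1*41863 = 606550093/53152684480 - 1*41863 = 606550093/53152684480 - 41863 = -2225130223836147/53152684480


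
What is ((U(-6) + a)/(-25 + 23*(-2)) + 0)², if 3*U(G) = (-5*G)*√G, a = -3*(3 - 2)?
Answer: (3 - 10*I*√6)²/5041 ≈ -0.11724 - 0.029155*I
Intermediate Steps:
a = -3 (a = -3*1 = -3)
U(G) = -5*G^(3/2)/3 (U(G) = ((-5*G)*√G)/3 = (-5*G^(3/2))/3 = -5*G^(3/2)/3)
((U(-6) + a)/(-25 + 23*(-2)) + 0)² = ((-(-10)*I*√6 - 3)/(-25 + 23*(-2)) + 0)² = ((-(-10)*I*√6 - 3)/(-25 - 46) + 0)² = ((10*I*√6 - 3)/(-71) + 0)² = ((-3 + 10*I*√6)*(-1/71) + 0)² = ((3/71 - 10*I*√6/71) + 0)² = (3/71 - 10*I*√6/71)²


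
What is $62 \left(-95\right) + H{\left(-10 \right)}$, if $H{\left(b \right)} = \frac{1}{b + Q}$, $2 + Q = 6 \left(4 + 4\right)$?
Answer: $- \frac{212039}{36} \approx -5890.0$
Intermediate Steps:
$Q = 46$ ($Q = -2 + 6 \left(4 + 4\right) = -2 + 6 \cdot 8 = -2 + 48 = 46$)
$H{\left(b \right)} = \frac{1}{46 + b}$ ($H{\left(b \right)} = \frac{1}{b + 46} = \frac{1}{46 + b}$)
$62 \left(-95\right) + H{\left(-10 \right)} = 62 \left(-95\right) + \frac{1}{46 - 10} = -5890 + \frac{1}{36} = - \frac{212039}{36}$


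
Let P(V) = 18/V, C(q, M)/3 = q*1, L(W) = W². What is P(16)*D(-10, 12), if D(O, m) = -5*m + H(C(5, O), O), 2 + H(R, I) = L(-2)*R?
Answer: -9/4 ≈ -2.2500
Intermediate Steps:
C(q, M) = 3*q (C(q, M) = 3*(q*1) = 3*q)
H(R, I) = -2 + 4*R (H(R, I) = -2 + (-2)²*R = -2 + 4*R)
D(O, m) = 58 - 5*m (D(O, m) = -5*m + (-2 + 4*(3*5)) = -5*m + (-2 + 4*15) = -5*m + (-2 + 60) = -5*m + 58 = 58 - 5*m)
P(16)*D(-10, 12) = (18/16)*(58 - 5*12) = (18*(1/16))*(58 - 60) = (9/8)*(-2) = -9/4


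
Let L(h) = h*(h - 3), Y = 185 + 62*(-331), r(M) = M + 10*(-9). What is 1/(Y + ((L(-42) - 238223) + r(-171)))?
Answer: -1/256931 ≈ -3.8921e-6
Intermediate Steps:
r(M) = -90 + M (r(M) = M - 90 = -90 + M)
Y = -20337 (Y = 185 - 20522 = -20337)
L(h) = h*(-3 + h)
1/(Y + ((L(-42) - 238223) + r(-171))) = 1/(-20337 + ((-42*(-3 - 42) - 238223) + (-90 - 171))) = 1/(-20337 + ((-42*(-45) - 238223) - 261)) = 1/(-20337 + ((1890 - 238223) - 261)) = 1/(-20337 + (-236333 - 261)) = 1/(-20337 - 236594) = 1/(-256931) = -1/256931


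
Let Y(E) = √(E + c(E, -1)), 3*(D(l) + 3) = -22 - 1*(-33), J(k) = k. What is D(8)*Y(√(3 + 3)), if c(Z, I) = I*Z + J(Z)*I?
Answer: 2*I*6^(¼)/3 ≈ 1.0434*I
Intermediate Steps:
D(l) = ⅔ (D(l) = -3 + (-22 - 1*(-33))/3 = -3 + (-22 + 33)/3 = -3 + (⅓)*11 = -3 + 11/3 = ⅔)
c(Z, I) = 2*I*Z (c(Z, I) = I*Z + Z*I = I*Z + I*Z = 2*I*Z)
Y(E) = √(-E) (Y(E) = √(E + 2*(-1)*E) = √(E - 2*E) = √(-E))
D(8)*Y(√(3 + 3)) = 2*√(-√(3 + 3))/3 = 2*√(-√6)/3 = 2*(I*6^(¼))/3 = 2*I*6^(¼)/3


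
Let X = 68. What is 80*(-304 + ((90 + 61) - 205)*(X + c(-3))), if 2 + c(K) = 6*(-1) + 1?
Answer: -287840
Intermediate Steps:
c(K) = -7 (c(K) = -2 + (6*(-1) + 1) = -2 + (-6 + 1) = -2 - 5 = -7)
80*(-304 + ((90 + 61) - 205)*(X + c(-3))) = 80*(-304 + ((90 + 61) - 205)*(68 - 7)) = 80*(-304 + (151 - 205)*61) = 80*(-304 - 54*61) = 80*(-304 - 3294) = 80*(-3598) = -287840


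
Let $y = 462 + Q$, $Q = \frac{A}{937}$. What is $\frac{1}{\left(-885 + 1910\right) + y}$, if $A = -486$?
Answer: $\frac{937}{1392833} \approx 0.00067273$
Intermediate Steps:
$Q = - \frac{486}{937} \approx -0.51868$
$y = \frac{432408}{937}$ ($y = 462 - \frac{486}{937} = \frac{432408}{937} \approx 461.48$)
$\frac{1}{\left(-885 + 1910\right) + y} = \frac{1}{\left(-885 + 1910\right) + \frac{432408}{937}} = \frac{1}{1025 + \frac{432408}{937}} = \frac{1}{\frac{1392833}{937}} = \frac{937}{1392833}$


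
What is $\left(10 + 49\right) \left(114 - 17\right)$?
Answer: $5723$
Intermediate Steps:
$\left(10 + 49\right) \left(114 - 17\right) = 59 \cdot 97 = 5723$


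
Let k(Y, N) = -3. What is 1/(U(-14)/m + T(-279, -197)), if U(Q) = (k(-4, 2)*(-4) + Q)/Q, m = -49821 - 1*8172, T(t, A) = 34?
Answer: 405951/13802333 ≈ 0.029412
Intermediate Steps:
m = -57993 (m = -49821 - 8172 = -57993)
U(Q) = (12 + Q)/Q (U(Q) = (-3*(-4) + Q)/Q = (12 + Q)/Q)
1/(U(-14)/m + T(-279, -197)) = 1/(((12 - 14)/(-14))/(-57993) + 34) = 1/(-1/14*(-2)*(-1/57993) + 34) = 1/((1/7)*(-1/57993) + 34) = 1/(-1/405951 + 34) = 1/(13802333/405951) = 405951/13802333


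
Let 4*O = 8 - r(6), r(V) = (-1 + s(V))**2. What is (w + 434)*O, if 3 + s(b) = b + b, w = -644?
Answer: 2940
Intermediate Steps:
s(b) = -3 + 2*b (s(b) = -3 + (b + b) = -3 + 2*b)
r(V) = (-4 + 2*V)**2 (r(V) = (-1 + (-3 + 2*V))**2 = (-4 + 2*V)**2)
O = -14 (O = (8 - 4*(-2 + 6)**2)/4 = (8 - 4*4**2)/4 = (8 - 4*16)/4 = (8 - 1*64)/4 = (8 - 64)/4 = (1/4)*(-56) = -14)
(w + 434)*O = (-644 + 434)*(-14) = -210*(-14) = 2940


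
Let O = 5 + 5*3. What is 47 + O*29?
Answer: 627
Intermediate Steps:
O = 20 (O = 5 + 15 = 20)
47 + O*29 = 47 + 20*29 = 47 + 580 = 627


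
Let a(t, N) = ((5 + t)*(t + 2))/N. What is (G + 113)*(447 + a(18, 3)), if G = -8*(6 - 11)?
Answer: 91851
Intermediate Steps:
G = 40 (G = -8*(-5) = 40)
a(t, N) = (2 + t)*(5 + t)/N (a(t, N) = ((5 + t)*(2 + t))/N = ((2 + t)*(5 + t))/N = (2 + t)*(5 + t)/N)
(G + 113)*(447 + a(18, 3)) = (40 + 113)*(447 + (10 + 18² + 7*18)/3) = 153*(447 + (10 + 324 + 126)/3) = 153*(447 + (⅓)*460) = 153*(447 + 460/3) = 153*(1801/3) = 91851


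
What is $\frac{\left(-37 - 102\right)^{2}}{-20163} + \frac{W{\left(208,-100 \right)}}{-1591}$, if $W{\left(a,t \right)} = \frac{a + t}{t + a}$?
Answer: $- \frac{30759874}{32079333} \approx -0.95887$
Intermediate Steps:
$W{\left(a,t \right)} = 1$ ($W{\left(a,t \right)} = \frac{a + t}{a + t} = 1$)
$\frac{\left(-37 - 102\right)^{2}}{-20163} + \frac{W{\left(208,-100 \right)}}{-1591} = \frac{\left(-37 - 102\right)^{2}}{-20163} + 1 \frac{1}{-1591} = \left(-139\right)^{2} \left(- \frac{1}{20163}\right) + 1 \left(- \frac{1}{1591}\right) = 19321 \left(- \frac{1}{20163}\right) - \frac{1}{1591} = - \frac{19321}{20163} - \frac{1}{1591} = - \frac{30759874}{32079333}$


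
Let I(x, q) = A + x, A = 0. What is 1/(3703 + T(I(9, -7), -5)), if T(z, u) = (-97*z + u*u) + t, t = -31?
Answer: 1/2824 ≈ 0.00035411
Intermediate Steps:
I(x, q) = x (I(x, q) = 0 + x = x)
T(z, u) = -31 + u² - 97*z (T(z, u) = (-97*z + u*u) - 31 = (-97*z + u²) - 31 = (u² - 97*z) - 31 = -31 + u² - 97*z)
1/(3703 + T(I(9, -7), -5)) = 1/(3703 + (-31 + (-5)² - 97*9)) = 1/(3703 + (-31 + 25 - 873)) = 1/(3703 - 879) = 1/2824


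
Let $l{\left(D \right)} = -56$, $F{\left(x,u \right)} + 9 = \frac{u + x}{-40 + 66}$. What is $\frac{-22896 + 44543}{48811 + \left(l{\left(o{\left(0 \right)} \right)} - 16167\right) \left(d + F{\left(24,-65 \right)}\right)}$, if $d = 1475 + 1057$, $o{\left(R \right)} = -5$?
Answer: $- \frac{562822}{1062262125} \approx -0.00052983$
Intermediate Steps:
$F{\left(x,u \right)} = -9 + \frac{u}{26} + \frac{x}{26}$ ($F{\left(x,u \right)} = -9 + \frac{u + x}{-40 + 66} = -9 + \frac{u + x}{26} = -9 + \left(u + x\right) \frac{1}{26} = -9 + \left(\frac{u}{26} + \frac{x}{26}\right) = -9 + \frac{u}{26} + \frac{x}{26}$)
$d = 2532$
$\frac{-22896 + 44543}{48811 + \left(l{\left(o{\left(0 \right)} \right)} - 16167\right) \left(d + F{\left(24,-65 \right)}\right)} = \frac{-22896 + 44543}{48811 + \left(-56 - 16167\right) \left(2532 + \left(-9 + \frac{1}{26} \left(-65\right) + \frac{1}{26} \cdot 24\right)\right)} = \frac{21647}{48811 - 16223 \left(2532 - \frac{275}{26}\right)} = \frac{21647}{48811 - \frac{1063531211}{26}} = \frac{21647}{- \frac{1062262125}{26}} = 21647 \left(- \frac{26}{1062262125}\right) = - \frac{562822}{1062262125}$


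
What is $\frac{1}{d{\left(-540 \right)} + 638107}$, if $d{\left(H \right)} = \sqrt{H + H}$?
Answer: $\frac{638107}{407180544529} - \frac{6 i \sqrt{30}}{407180544529} \approx 1.5671 \cdot 10^{-6} - 8.071 \cdot 10^{-11} i$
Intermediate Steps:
$d{\left(H \right)} = \sqrt{2} \sqrt{H}$ ($d{\left(H \right)} = \sqrt{2 H} = \sqrt{2} \sqrt{H}$)
$\frac{1}{d{\left(-540 \right)} + 638107} = \frac{1}{\sqrt{2} \sqrt{-540} + 638107} = \frac{1}{\sqrt{2} \cdot 6 i \sqrt{15} + 638107} = \frac{1}{6 i \sqrt{30} + 638107} = \frac{1}{638107 + 6 i \sqrt{30}}$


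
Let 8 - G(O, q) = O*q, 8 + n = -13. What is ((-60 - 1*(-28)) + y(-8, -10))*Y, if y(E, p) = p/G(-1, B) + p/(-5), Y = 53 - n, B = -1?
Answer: -16280/7 ≈ -2325.7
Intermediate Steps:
n = -21 (n = -8 - 13 = -21)
G(O, q) = 8 - O*q
Y = 74 (Y = 53 - 1*(-21) = 53 + 21 = 74)
y(E, p) = -2*p/35 (y(E, p) = p/(8 - 1*(-1)*(-1)) + p/(-5) = p/(8 - 1) + p*(-⅕) = p/7 - p/5 = -2*p/35)
((-60 - 1*(-28)) + y(-8, -10))*Y = ((-60 - 1*(-28)) - 2/35*(-10))*74 = ((-60 + 28) + 4/7)*74 = (-32 + 4/7)*74 = -220/7*74 = -16280/7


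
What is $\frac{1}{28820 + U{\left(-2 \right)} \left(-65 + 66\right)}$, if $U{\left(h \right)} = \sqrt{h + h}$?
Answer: $\frac{7205}{207648101} - \frac{i}{415296202} \approx 3.4698 \cdot 10^{-5} - 2.4079 \cdot 10^{-9} i$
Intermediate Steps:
$U{\left(h \right)} = \sqrt{2} \sqrt{h}$ ($U{\left(h \right)} = \sqrt{2 h} = \sqrt{2} \sqrt{h}$)
$\frac{1}{28820 + U{\left(-2 \right)} \left(-65 + 66\right)} = \frac{1}{28820 + \sqrt{2} \sqrt{-2} \left(-65 + 66\right)} = \frac{1}{28820 + \sqrt{2} i \sqrt{2} \cdot 1} = \frac{1}{28820 + 2 i 1} = \frac{1}{28820 + 2 i} = \frac{28820 - 2 i}{830592404}$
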